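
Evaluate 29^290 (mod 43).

38

Square-and-reduce mod 43: 29^1≡29, 29^2≡24, 29^4≡17, 29^8≡31, 29^16≡15, 29^32≡10, 29^64≡14, 29^128≡24, 29^256≡17.
Since 290 = 2 + 32 + 256 in binary, 29^290 ≡ 24·10·17 ≡ 38 (mod 43).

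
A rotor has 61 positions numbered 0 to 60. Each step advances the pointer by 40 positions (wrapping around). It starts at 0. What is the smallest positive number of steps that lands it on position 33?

40⁻¹ ≡ 29 (mod 61) because 40·29 = 1160 = 19·61 + 1.
Multiplying both sides by 29: x ≡ 29·33 = 957 ≡ 42 (mod 61).

42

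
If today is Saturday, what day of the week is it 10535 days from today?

10535 mod 7 = 0 (since 1505·7 = 10535).
Saturday + 0 days → Saturday.

Saturday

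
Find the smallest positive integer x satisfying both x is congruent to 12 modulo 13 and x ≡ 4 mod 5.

64

Since 5·8 ≡ 1 (mod 13), take x = 4 + 5·((12−4)·8 mod 13) = 4 + 5·12 = 64.
Check: 64 mod 13 = 12, 64 mod 5 = 4.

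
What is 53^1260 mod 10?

1

Last digits of 3^n: 3, 9, 7, 1 (period 4).
1260 mod 4 = 0, so the last digit matches 3^4 = 1.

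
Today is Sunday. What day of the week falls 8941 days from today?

8941 mod 7 = 2 (since 1277·7 = 8939).
Sunday + 2 days → Tuesday.

Tuesday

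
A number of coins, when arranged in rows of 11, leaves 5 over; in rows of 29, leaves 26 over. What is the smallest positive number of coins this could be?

x ≡ 5 (mod 11) gives x ∈ {5, 16, 27, 38, 49, 60, 71, 82, …}.
The first of these with x mod 29 = 26 is 258.

258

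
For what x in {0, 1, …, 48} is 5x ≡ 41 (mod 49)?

5⁻¹ ≡ 10 (mod 49) because 5·10 = 50 = 1·49 + 1.
So x ≡ 10·41 = 410 ≡ 18 (mod 49).
Check: 5·18 = 90 = 1·49 + 41.

18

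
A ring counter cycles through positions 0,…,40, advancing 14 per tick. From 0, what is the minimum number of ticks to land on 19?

14⁻¹ ≡ 3 (mod 41) because 14·3 = 42 = 1·41 + 1.
So x ≡ 3·19 = 57 ≡ 16 (mod 41).

16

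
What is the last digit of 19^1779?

9

Last digits of 9^n: 9, 1 (period 2).
1779 leaves remainder 1 on division by 2, so 19^1779 ends in 9.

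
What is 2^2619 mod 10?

The units digit of 2^n cycles with period 4: 2, 4, 8, 6, …
2619 leaves remainder 3 on division by 4, so 2^2619 ends in 8.

8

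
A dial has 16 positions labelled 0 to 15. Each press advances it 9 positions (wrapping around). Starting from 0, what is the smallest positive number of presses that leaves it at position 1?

9

16 = 1·9 + 7
9 = 1·7 + 2
7 = 3·2 + 1
2 = 2·1 + 0
Back-substituting gives 9·9 ≡ 1 (mod 16).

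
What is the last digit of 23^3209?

Last digits of 3^n: 3, 9, 7, 1 (period 4).
3209 mod 4 = 1, so the last digit matches 3^1 = 3.

3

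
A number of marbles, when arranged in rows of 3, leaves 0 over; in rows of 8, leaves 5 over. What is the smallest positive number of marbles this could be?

x ≡ 0 (mod 3) gives x ∈ {0, 3, 6, 9, 12, 15, 18, 21}.
The first of these with x mod 8 = 5 is 21.

21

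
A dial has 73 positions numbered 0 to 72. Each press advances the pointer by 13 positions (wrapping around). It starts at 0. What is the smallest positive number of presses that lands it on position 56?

38

The inverse of 13 mod 73 is 45 (since 13·45 = 585 ≡ 1).
Multiplying both sides by 45: x ≡ 45·56 = 2520 ≡ 38 (mod 73).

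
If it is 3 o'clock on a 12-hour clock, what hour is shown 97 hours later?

4

Dividing 97 by 12 gives quotient 8 and remainder 1.
3 + 1 → 4 on a 12-hour dial.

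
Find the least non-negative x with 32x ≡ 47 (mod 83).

32⁻¹ ≡ 13 (mod 83) because 32·13 = 416 = 5·83 + 1.
Multiplying both sides by 13: x ≡ 13·47 = 611 ≡ 30 (mod 83).
Check: 32·30 = 960 = 11·83 + 47.

30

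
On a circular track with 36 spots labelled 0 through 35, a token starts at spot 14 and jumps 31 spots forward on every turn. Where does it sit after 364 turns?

30

364·31 = 11284.
11284 = 313·36 + 16, so 11284 mod 36 = 16.
(14 + 16) mod 36 = 30.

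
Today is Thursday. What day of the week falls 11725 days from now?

11725 = 1675·7 + 0, so 11725 mod 7 = 0.
Thursday + 0 days → Thursday.

Thursday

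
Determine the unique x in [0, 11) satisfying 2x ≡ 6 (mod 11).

The inverse of 2 mod 11 is 6 (since 2·6 = 12 ≡ 1).
So x ≡ 6·6 = 36 ≡ 3 (mod 11).
Check: 2·3 = 6 = 0·11 + 6.

3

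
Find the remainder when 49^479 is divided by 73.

By repeated squaring mod 73: 49^1≡49, 49^2≡65, 49^4≡64, 49^8≡8, 49^16≡64, 49^32≡8, 49^64≡64, 49^128≡8, 49^256≡64.
479 = 1 + 2 + 4 + 8 + 16 + 64 + 128 + 256, so 49^479 ≡ 49·65·64·8·64·64·8·64 ≡ 3 (mod 73).

3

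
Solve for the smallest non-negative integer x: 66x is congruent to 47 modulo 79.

45

66⁻¹ ≡ 6 (mod 79) because 66·6 = 396 = 5·79 + 1.
Multiplying both sides by 6: x ≡ 6·47 = 282 ≡ 45 (mod 79).
Check: 66·45 = 2970 = 37·79 + 47.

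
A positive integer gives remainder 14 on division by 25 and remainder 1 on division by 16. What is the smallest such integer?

289

Since 16·11 ≡ 1 (mod 25), take x = 1 + 16·((14−1)·11 mod 25) = 1 + 16·18 = 289.
Check: 289 mod 25 = 14, 289 mod 16 = 1.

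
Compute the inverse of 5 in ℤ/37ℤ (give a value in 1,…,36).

15

5·15 = 75 = 2·37 + 1, so 5⁻¹ ≡ 15 (mod 37).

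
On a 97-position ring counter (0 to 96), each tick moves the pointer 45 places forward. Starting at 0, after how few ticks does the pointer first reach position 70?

77

The inverse of 45 mod 97 is 69 (since 45·69 = 3105 ≡ 1).
So x ≡ 69·70 = 4830 ≡ 77 (mod 97).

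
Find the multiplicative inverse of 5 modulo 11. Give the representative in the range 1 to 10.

9

5·9 = 45 = 4·11 + 1, so 5⁻¹ ≡ 9 (mod 11).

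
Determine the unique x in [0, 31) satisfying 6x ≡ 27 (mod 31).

20

The inverse of 6 mod 31 is 26 (since 6·26 = 156 ≡ 1).
So x ≡ 26·27 = 702 ≡ 20 (mod 31).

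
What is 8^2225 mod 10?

Last digits of 8^n: 8, 4, 2, 6 (period 4).
2225 leaves remainder 1 on division by 4, so 8^2225 ends in 8.

8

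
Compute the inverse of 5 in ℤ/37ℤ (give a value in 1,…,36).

5·15 = 75 = 2·37 + 1, so 5⁻¹ ≡ 15 (mod 37).

15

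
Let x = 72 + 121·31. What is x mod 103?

121·31 = 3751.
Dividing 3751 by 103 gives quotient 36 and remainder 43.
(72 + 43) mod 103 = 12.

12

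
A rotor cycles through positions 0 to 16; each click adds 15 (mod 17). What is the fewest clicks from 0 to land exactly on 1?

8

17 = 1·15 + 2
15 = 7·2 + 1
2 = 2·1 + 0
Back-substituting gives 15·8 ≡ 1 (mod 17).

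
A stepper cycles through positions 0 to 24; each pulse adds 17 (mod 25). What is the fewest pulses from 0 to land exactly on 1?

3

17·3 = 51 = 2·25 + 1, so 17⁻¹ ≡ 3 (mod 25).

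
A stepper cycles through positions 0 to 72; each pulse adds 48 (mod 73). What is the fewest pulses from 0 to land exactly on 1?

35

73 = 1·48 + 25
48 = 1·25 + 23
25 = 1·23 + 2
23 = 11·2 + 1
2 = 2·1 + 0
Back-substituting gives 48·35 ≡ 1 (mod 73).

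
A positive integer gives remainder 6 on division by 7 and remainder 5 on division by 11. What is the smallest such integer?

Since 11·2 ≡ 1 (mod 7), take x = 5 + 11·((6−5)·2 mod 7) = 5 + 11·2 = 27.
Check: 27 mod 7 = 6, 27 mod 11 = 5.

27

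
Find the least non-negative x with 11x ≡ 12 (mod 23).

22

11⁻¹ ≡ 21 (mod 23) because 11·21 = 231 = 10·23 + 1.
Multiplying both sides by 21: x ≡ 21·12 = 252 ≡ 22 (mod 23).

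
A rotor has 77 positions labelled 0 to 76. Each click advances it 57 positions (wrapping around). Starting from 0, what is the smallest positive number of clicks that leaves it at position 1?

50

57·50 = 2850 = 37·77 + 1, so 57⁻¹ ≡ 50 (mod 77).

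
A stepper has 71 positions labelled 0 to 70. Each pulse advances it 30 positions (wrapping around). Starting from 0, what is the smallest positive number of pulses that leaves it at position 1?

71 = 2·30 + 11
30 = 2·11 + 8
11 = 1·8 + 3
8 = 2·3 + 2
3 = 1·2 + 1
2 = 2·1 + 0
Back-substituting gives 30·45 ≡ 1 (mod 71).

45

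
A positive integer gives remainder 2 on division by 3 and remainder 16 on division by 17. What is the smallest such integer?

50

Since 17·2 ≡ 1 (mod 3), take x = 16 + 17·((2−16)·2 mod 3) = 16 + 17·2 = 50.
Check: 50 mod 3 = 2, 50 mod 17 = 16.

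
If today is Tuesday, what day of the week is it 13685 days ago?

Tuesday

13685 mod 7 = 0 (since 1955·7 = 13685).
Tuesday − 0 days → Tuesday.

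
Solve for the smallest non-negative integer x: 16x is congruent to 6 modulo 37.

5

16⁻¹ ≡ 7 (mod 37) because 16·7 = 112 = 3·37 + 1.
Multiplying both sides by 7: x ≡ 7·6 = 42 ≡ 5 (mod 37).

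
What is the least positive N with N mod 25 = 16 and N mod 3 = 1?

x ≡ 1 (mod 3) gives x ∈ {1, 4, 7, 10, 13, 16}.
The first of these with x mod 25 = 16 is 16.

16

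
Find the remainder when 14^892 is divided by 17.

Square-and-reduce mod 17: 14^1≡14, 14^2≡9, 14^4≡13, 14^8≡16, 14^16≡1, 14^32≡1, 14^64≡1, 14^128≡1, 14^256≡1, 14^512≡1.
Since 892 = 4 + 8 + 16 + 32 + 64 + 256 + 512 in binary, 14^892 ≡ 13·16·1·1·1·1·1 ≡ 4 (mod 17).

4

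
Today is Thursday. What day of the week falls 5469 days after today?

Saturday

5469 − 781·7 = 2, so 5469 ≡ 2 (mod 7).
Thursday + 2 days → Saturday.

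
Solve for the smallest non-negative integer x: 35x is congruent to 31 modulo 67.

43

The inverse of 35 mod 67 is 23 (since 35·23 = 805 ≡ 1).
So x ≡ 23·31 = 713 ≡ 43 (mod 67).
Check: 35·43 = 1505 = 22·67 + 31.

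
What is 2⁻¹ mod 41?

2·21 = 42 = 1·41 + 1, so 2⁻¹ ≡ 21 (mod 41).

21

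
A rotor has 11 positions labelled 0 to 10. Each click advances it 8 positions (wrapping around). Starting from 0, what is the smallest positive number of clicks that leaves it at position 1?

8·7 = 56 = 5·11 + 1, so 8⁻¹ ≡ 7 (mod 11).

7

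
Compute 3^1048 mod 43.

24

Successive squares of 3 mod 43: 3^1≡3, 3^2≡9, 3^4≡38, 3^8≡25, 3^16≡23, 3^32≡13, 3^64≡40, 3^128≡9, 3^256≡38, 3^512≡25, 3^1024≡23.
Since 1048 = 8 + 16 + 1024 in binary, 3^1048 ≡ 25·23·23 ≡ 24 (mod 43).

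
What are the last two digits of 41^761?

Successive squares of 41 mod 100: 41^1≡41, 41^2≡81, 41^4≡61, 41^8≡21, 41^16≡41, 41^32≡81, 41^64≡61, 41^128≡21, 41^256≡41, 41^512≡81.
Since 761 = 1 + 8 + 16 + 32 + 64 + 128 + 512 in binary, 41^761 ≡ 41·21·41·81·61·21·81 ≡ 41 (mod 100).

41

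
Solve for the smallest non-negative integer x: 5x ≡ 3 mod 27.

6

The inverse of 5 mod 27 is 11 (since 5·11 = 55 ≡ 1).
So x ≡ 11·3 = 33 ≡ 6 (mod 27).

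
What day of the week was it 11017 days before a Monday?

Tuesday

Dividing 11017 by 7 gives quotient 1573 and remainder 6.
Monday − 6 days → Tuesday.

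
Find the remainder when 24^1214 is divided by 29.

Square-and-reduce mod 29: 24^1≡24, 24^2≡25, 24^4≡16, 24^8≡24, 24^16≡25, 24^32≡16, 24^64≡24, 24^128≡25, 24^256≡16, 24^512≡24, 24^1024≡25.
Since 1214 = 2 + 4 + 8 + 16 + 32 + 128 + 1024 in binary, 24^1214 ≡ 25·16·24·25·16·25·25 ≡ 20 (mod 29).

20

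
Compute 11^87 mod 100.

By repeated squaring mod 100: 11^1≡11, 11^2≡21, 11^4≡41, 11^8≡81, 11^16≡61, 11^32≡21, 11^64≡41.
Since 87 = 1 + 2 + 4 + 16 + 64 in binary, 11^87 ≡ 11·21·41·61·41 ≡ 71 (mod 100).

71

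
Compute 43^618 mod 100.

By repeated squaring mod 100: 43^1≡43, 43^2≡49, 43^4≡1, 43^8≡1, 43^16≡1, 43^32≡1, 43^64≡1, 43^128≡1, 43^256≡1, 43^512≡1.
618 = 2 + 8 + 32 + 64 + 512, so 43^618 ≡ 49·1·1·1·1 ≡ 49 (mod 100).

49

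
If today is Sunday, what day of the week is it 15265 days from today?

15265 = 2180·7 + 5, so 15265 mod 7 = 5.
Sunday + 5 days → Friday.

Friday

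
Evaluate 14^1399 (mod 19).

Square-and-reduce mod 19: 14^1≡14, 14^2≡6, 14^4≡17, 14^8≡4, 14^16≡16, 14^32≡9, 14^64≡5, 14^128≡6, 14^256≡17, 14^512≡4, 14^1024≡16.
1399 = 1 + 2 + 4 + 16 + 32 + 64 + 256 + 1024, so 14^1399 ≡ 14·6·17·16·9·5·17·16 ≡ 2 (mod 19).

2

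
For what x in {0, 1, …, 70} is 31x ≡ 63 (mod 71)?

The inverse of 31 mod 71 is 55 (since 31·55 = 1705 ≡ 1).
Multiplying both sides by 55: x ≡ 55·63 = 3465 ≡ 57 (mod 71).
Check: 31·57 = 1767 = 24·71 + 63.

57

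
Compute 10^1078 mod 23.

Square-and-reduce mod 23: 10^1≡10, 10^2≡8, 10^4≡18, 10^8≡2, 10^16≡4, 10^32≡16, 10^64≡3, 10^128≡9, 10^256≡12, 10^512≡6, 10^1024≡13.
1078 = 2 + 4 + 16 + 32 + 1024, so 10^1078 ≡ 8·18·4·16·13 ≡ 1 (mod 23).

1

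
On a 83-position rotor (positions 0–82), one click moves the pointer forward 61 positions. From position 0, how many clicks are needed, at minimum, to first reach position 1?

49

83 = 1·61 + 22
61 = 2·22 + 17
22 = 1·17 + 5
17 = 3·5 + 2
5 = 2·2 + 1
2 = 2·1 + 0
Back-substituting gives 61·49 ≡ 1 (mod 83).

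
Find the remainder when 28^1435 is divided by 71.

Square-and-reduce mod 71: 28^1≡28, 28^2≡3, 28^4≡9, 28^8≡10, 28^16≡29, 28^32≡60, 28^64≡50, 28^128≡15, 28^256≡12, 28^512≡2, 28^1024≡4.
1435 = 1 + 2 + 8 + 16 + 128 + 256 + 1024, so 28^1435 ≡ 28·3·10·29·15·12·4 ≡ 70 (mod 71).

70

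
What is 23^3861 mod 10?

Last digits of 3^n: 3, 9, 7, 1 (period 4).
3861 mod 4 = 1, so the last digit matches 3^1 = 3.

3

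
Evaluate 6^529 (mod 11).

By repeated squaring mod 11: 6^1≡6, 6^2≡3, 6^4≡9, 6^8≡4, 6^16≡5, 6^32≡3, 6^64≡9, 6^128≡4, 6^256≡5, 6^512≡3.
Since 529 = 1 + 16 + 512 in binary, 6^529 ≡ 6·5·3 ≡ 2 (mod 11).

2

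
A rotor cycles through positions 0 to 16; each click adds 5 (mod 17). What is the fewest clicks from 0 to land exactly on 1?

7

17 = 3·5 + 2
5 = 2·2 + 1
2 = 2·1 + 0
Back-substituting gives 5·7 ≡ 1 (mod 17).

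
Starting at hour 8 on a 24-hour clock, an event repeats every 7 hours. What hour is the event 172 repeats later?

12

172·7 = 1204.
1204 = 50·24 + 4, so 1204 mod 24 = 4.
(8 + 4) mod 24 = 12.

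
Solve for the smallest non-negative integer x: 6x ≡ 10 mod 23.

The inverse of 6 mod 23 is 4 (since 6·4 = 24 ≡ 1).
So x ≡ 4·10 = 40 ≡ 17 (mod 23).

17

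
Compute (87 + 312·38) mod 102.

312·38 = 11856.
11856 mod 102 = 24 (since 116·102 = 11832).
(87 + 24) mod 102 = 9.

9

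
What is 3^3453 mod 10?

3

Powers of 3 mod 10 repeat with period 4: 3, 9, 7, 1.
3453 mod 4 = 1, so the last digit matches 3^1 = 3.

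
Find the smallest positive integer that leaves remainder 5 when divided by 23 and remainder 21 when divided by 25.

396

x ≡ 5 (mod 23) gives x ∈ {5, 28, 51, 74, 97, 120, 143, 166, …}.
The first of these with x mod 25 = 21 is 396.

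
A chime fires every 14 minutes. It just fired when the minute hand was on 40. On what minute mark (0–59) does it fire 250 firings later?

0

250·14 = 3500.
3500 = 58·60 + 20, so 3500 mod 60 = 20.
(40 + 20) mod 60 = 0.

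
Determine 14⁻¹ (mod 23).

14·5 = 70 = 3·23 + 1, so 14⁻¹ ≡ 5 (mod 23).

5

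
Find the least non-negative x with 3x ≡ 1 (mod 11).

4

3⁻¹ ≡ 4 (mod 11) because 3·4 = 12 = 1·11 + 1.
So x ≡ 4·1 = 4 ≡ 4 (mod 11).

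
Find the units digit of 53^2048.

1

Last digits of 3^n: 3, 9, 7, 1 (period 4).
2048 mod 4 = 0, so the last digit matches 3^4 = 1.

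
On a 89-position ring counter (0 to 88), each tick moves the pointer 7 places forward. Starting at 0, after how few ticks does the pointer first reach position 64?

60

The inverse of 7 mod 89 is 51 (since 7·51 = 357 ≡ 1).
Multiplying both sides by 51: x ≡ 51·64 = 3264 ≡ 60 (mod 89).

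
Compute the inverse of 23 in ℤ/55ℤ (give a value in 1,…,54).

55 = 2·23 + 9
23 = 2·9 + 5
9 = 1·5 + 4
5 = 1·4 + 1
4 = 4·1 + 0
Back-substituting gives 23·12 ≡ 1 (mod 55).

12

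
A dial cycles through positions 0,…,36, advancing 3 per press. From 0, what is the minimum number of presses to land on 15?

5

3⁻¹ ≡ 25 (mod 37) because 3·25 = 75 = 2·37 + 1.
Multiplying both sides by 25: x ≡ 25·15 = 375 ≡ 5 (mod 37).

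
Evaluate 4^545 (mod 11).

Square-and-reduce mod 11: 4^1≡4, 4^2≡5, 4^4≡3, 4^8≡9, 4^16≡4, 4^32≡5, 4^64≡3, 4^128≡9, 4^256≡4, 4^512≡5.
545 = 1 + 32 + 512, so 4^545 ≡ 4·5·5 ≡ 1 (mod 11).

1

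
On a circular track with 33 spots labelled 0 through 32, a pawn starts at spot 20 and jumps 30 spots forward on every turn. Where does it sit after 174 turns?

174·30 = 5220.
5220 = 158·33 + 6, so 5220 mod 33 = 6.
(20 + 6) mod 33 = 26.

26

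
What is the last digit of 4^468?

Powers of 4 mod 10 repeat with period 2: 4, 6.
468 leaves remainder 0 on division by 2, so 4^468 ends in 6.

6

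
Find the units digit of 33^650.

The units digit of 33^n cycles with period 4: 3, 9, 7, 1, …
650 mod 4 = 2, so the last digit matches 3^2 = 9.

9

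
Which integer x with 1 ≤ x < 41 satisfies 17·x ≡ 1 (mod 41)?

41 = 2·17 + 7
17 = 2·7 + 3
7 = 2·3 + 1
3 = 3·1 + 0
Back-substituting gives 17·29 ≡ 1 (mod 41).

29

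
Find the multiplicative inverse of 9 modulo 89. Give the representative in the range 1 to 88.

10

9·10 = 90 = 1·89 + 1, so 9⁻¹ ≡ 10 (mod 89).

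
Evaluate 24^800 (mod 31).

By repeated squaring mod 31: 24^1≡24, 24^2≡18, 24^4≡14, 24^8≡10, 24^16≡7, 24^32≡18, 24^64≡14, 24^128≡10, 24^256≡7, 24^512≡18.
Since 800 = 32 + 256 + 512 in binary, 24^800 ≡ 18·7·18 ≡ 5 (mod 31).

5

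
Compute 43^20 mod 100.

1

By repeated squaring mod 100: 43^1≡43, 43^2≡49, 43^4≡1, 43^8≡1, 43^16≡1.
20 = 4 + 16, so 43^20 ≡ 1·1 ≡ 1 (mod 100).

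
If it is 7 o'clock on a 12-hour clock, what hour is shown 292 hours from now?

11

292 mod 12 = 4 (since 24·12 = 288).
7 + 4 → 11 on a 12-hour dial.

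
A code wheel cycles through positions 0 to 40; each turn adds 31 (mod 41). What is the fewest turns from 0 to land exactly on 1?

31·4 = 124 = 3·41 + 1, so 31⁻¹ ≡ 4 (mod 41).

4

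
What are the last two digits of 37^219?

By repeated squaring mod 100: 37^1≡37, 37^2≡69, 37^4≡61, 37^8≡21, 37^16≡41, 37^32≡81, 37^64≡61, 37^128≡21.
Since 219 = 1 + 2 + 8 + 16 + 64 + 128 in binary, 37^219 ≡ 37·69·21·41·61·21 ≡ 73 (mod 100).

73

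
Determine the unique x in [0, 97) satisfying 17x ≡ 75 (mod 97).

17⁻¹ ≡ 40 (mod 97) because 17·40 = 680 = 7·97 + 1.
Multiplying both sides by 40: x ≡ 40·75 = 3000 ≡ 90 (mod 97).
Check: 17·90 = 1530 = 15·97 + 75.

90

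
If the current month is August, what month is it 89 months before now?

March

89 − 7·12 = 5, so 89 ≡ 5 (mod 12).
August − 5 months → March.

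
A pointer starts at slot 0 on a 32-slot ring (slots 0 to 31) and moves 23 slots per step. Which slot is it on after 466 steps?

466·23 = 10718.
10718 − 334·32 = 30, so 10718 ≡ 30 (mod 32).
(0 + 30) mod 32 = 30.

30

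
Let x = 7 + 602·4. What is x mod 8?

602·4 = 2408.
Dividing 2408 by 8 gives quotient 301 and remainder 0.
(7 + 0) mod 8 = 7.

7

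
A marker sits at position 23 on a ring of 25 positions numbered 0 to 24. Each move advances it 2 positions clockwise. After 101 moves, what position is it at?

101·2 = 202.
Dividing 202 by 25 gives quotient 8 and remainder 2.
(23 + 2) mod 25 = 0.

0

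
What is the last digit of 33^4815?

Last digits of 3^n: 3, 9, 7, 1 (period 4).
4815 leaves remainder 3 on division by 4, so 33^4815 ends in 7.

7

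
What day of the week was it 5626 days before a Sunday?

Tuesday

Dividing 5626 by 7 gives quotient 803 and remainder 5.
Sunday − 5 days → Tuesday.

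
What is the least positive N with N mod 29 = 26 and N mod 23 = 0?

345

x ≡ 0 (mod 23) gives x ∈ {0, 23, 46, 69, 92, 115, 138, 161, …}.
The first of these with x mod 29 = 26 is 345.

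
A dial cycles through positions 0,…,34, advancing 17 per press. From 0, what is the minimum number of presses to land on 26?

17⁻¹ ≡ 33 (mod 35) because 17·33 = 561 = 16·35 + 1.
Multiplying both sides by 33: x ≡ 33·26 = 858 ≡ 18 (mod 35).
Check: 17·18 = 306 = 8·35 + 26.

18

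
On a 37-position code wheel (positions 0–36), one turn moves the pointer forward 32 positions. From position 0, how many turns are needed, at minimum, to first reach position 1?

22

32·22 = 704 = 19·37 + 1, so 32⁻¹ ≡ 22 (mod 37).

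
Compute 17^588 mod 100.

41

By repeated squaring mod 100: 17^1≡17, 17^2≡89, 17^4≡21, 17^8≡41, 17^16≡81, 17^32≡61, 17^64≡21, 17^128≡41, 17^256≡81, 17^512≡61.
Since 588 = 4 + 8 + 64 + 512 in binary, 17^588 ≡ 21·41·21·61 ≡ 41 (mod 100).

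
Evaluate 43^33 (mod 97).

50

Square-and-reduce mod 97: 43^1≡43, 43^2≡6, 43^4≡36, 43^8≡35, 43^16≡61, 43^32≡35.
Since 33 = 1 + 32 in binary, 43^33 ≡ 43·35 ≡ 50 (mod 97).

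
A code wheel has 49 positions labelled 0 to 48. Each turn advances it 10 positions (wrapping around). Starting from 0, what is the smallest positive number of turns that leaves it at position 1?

49 = 4·10 + 9
10 = 1·9 + 1
9 = 9·1 + 0
Back-substituting gives 10·5 ≡ 1 (mod 49).

5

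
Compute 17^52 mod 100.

By repeated squaring mod 100: 17^1≡17, 17^2≡89, 17^4≡21, 17^8≡41, 17^16≡81, 17^32≡61.
52 = 4 + 16 + 32, so 17^52 ≡ 21·81·61 ≡ 61 (mod 100).

61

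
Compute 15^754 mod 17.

Successive squares of 15 mod 17: 15^1≡15, 15^2≡4, 15^4≡16, 15^8≡1, 15^16≡1, 15^32≡1, 15^64≡1, 15^128≡1, 15^256≡1, 15^512≡1.
754 = 2 + 16 + 32 + 64 + 128 + 512, so 15^754 ≡ 4·1·1·1·1·1 ≡ 4 (mod 17).

4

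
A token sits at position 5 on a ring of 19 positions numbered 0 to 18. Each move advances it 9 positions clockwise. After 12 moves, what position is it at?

18

12·9 = 108.
108 mod 19 = 13 (since 5·19 = 95).
(5 + 13) mod 19 = 18.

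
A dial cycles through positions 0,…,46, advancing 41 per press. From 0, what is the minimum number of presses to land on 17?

5

41⁻¹ ≡ 39 (mod 47) because 41·39 = 1599 = 34·47 + 1.
Multiplying both sides by 39: x ≡ 39·17 = 663 ≡ 5 (mod 47).
Check: 41·5 = 205 = 4·47 + 17.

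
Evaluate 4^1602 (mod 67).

Square-and-reduce mod 67: 4^1≡4, 4^2≡16, 4^4≡55, 4^8≡10, 4^16≡33, 4^32≡17, 4^64≡21, 4^128≡39, 4^256≡47, 4^512≡65, 4^1024≡4.
1602 = 2 + 64 + 512 + 1024, so 4^1602 ≡ 16·21·65·4 ≡ 59 (mod 67).

59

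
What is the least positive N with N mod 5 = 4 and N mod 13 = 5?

x ≡ 4 (mod 5) gives x ∈ {4, 9, 14, 19, 24, 29, 34, 39, …}.
The first of these with x mod 13 = 5 is 44.

44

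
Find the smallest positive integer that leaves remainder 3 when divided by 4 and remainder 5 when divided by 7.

19

x ≡ 3 (mod 4) gives x ∈ {3, 7, 11, 15, 19}.
The first of these with x mod 7 = 5 is 19.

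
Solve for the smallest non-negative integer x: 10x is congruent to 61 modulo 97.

10⁻¹ ≡ 68 (mod 97) because 10·68 = 680 = 7·97 + 1.
Multiplying both sides by 68: x ≡ 68·61 = 4148 ≡ 74 (mod 97).

74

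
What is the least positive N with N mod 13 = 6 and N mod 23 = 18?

x ≡ 6 (mod 13) gives x ∈ {6, 19, 32, 45, 58, 71, 84, 97, …}.
The first of these with x mod 23 = 18 is 110.

110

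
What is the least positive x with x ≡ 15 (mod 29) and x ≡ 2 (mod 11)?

189

Since 11·8 ≡ 1 (mod 29), take x = 2 + 11·((15−2)·8 mod 29) = 2 + 11·17 = 189.
Check: 189 mod 29 = 15, 189 mod 11 = 2.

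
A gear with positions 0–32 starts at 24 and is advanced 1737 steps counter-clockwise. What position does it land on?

1737 = 52·33 + 21, so 1737 mod 33 = 21.
(24 − 21) mod 33 = 3.

3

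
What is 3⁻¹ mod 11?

3·4 = 12 = 1·11 + 1, so 3⁻¹ ≡ 4 (mod 11).

4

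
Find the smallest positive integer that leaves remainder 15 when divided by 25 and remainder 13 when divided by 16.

365

Since 16·11 ≡ 1 (mod 25), take x = 13 + 16·((15−13)·11 mod 25) = 13 + 16·22 = 365.
Check: 365 mod 25 = 15, 365 mod 16 = 13.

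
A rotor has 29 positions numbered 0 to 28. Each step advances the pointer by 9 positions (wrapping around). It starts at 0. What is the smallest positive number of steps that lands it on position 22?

25

The inverse of 9 mod 29 is 13 (since 9·13 = 117 ≡ 1).
Multiplying both sides by 13: x ≡ 13·22 = 286 ≡ 25 (mod 29).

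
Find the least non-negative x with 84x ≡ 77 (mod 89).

The inverse of 84 mod 89 is 71 (since 84·71 = 5964 ≡ 1).
So x ≡ 71·77 = 5467 ≡ 38 (mod 89).
Check: 84·38 = 3192 = 35·89 + 77.

38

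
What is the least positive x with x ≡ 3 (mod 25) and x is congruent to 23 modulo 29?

603

x ≡ 3 (mod 25) gives x ∈ {3, 28, 53, 78, 103, 128, 153, 178, …}.
The first of these with x mod 29 = 23 is 603.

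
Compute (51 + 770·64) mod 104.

35

770·64 = 49280.
49280 mod 104 = 88 (since 473·104 = 49192).
(51 + 88) mod 104 = 35.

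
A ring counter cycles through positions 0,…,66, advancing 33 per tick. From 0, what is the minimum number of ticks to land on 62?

10

The inverse of 33 mod 67 is 65 (since 33·65 = 2145 ≡ 1).
Multiplying both sides by 65: x ≡ 65·62 = 4030 ≡ 10 (mod 67).
Check: 33·10 = 330 = 4·67 + 62.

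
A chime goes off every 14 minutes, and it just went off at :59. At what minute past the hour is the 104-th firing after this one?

104·14 = 1456.
1456 mod 60 = 16 (since 24·60 = 1440).
(59 + 16) mod 60 = 15.

15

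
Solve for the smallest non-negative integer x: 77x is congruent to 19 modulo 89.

77⁻¹ ≡ 37 (mod 89) because 77·37 = 2849 = 32·89 + 1.
Multiplying both sides by 37: x ≡ 37·19 = 703 ≡ 80 (mod 89).

80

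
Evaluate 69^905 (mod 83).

78

Successive squares of 69 mod 83: 69^1≡69, 69^2≡30, 69^4≡70, 69^8≡3, 69^16≡9, 69^32≡81, 69^64≡4, 69^128≡16, 69^256≡7, 69^512≡49.
905 = 1 + 8 + 128 + 256 + 512, so 69^905 ≡ 69·3·16·7·49 ≡ 78 (mod 83).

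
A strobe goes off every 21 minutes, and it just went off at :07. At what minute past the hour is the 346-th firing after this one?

13

346·21 = 7266.
Dividing 7266 by 60 gives quotient 121 and remainder 6.
(7 + 6) mod 60 = 13.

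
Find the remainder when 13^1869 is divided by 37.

8

By repeated squaring mod 37: 13^1≡13, 13^2≡21, 13^4≡34, 13^8≡9, 13^16≡7, 13^32≡12, 13^64≡33, 13^128≡16, 13^256≡34, 13^512≡9, 13^1024≡7.
Since 1869 = 1 + 4 + 8 + 64 + 256 + 512 + 1024 in binary, 13^1869 ≡ 13·34·9·33·34·9·7 ≡ 8 (mod 37).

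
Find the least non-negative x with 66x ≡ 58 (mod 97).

66⁻¹ ≡ 25 (mod 97) because 66·25 = 1650 = 17·97 + 1.
Multiplying both sides by 25: x ≡ 25·58 = 1450 ≡ 92 (mod 97).

92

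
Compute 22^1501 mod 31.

22

Square-and-reduce mod 31: 22^1≡22, 22^2≡19, 22^4≡20, 22^8≡28, 22^16≡9, 22^32≡19, 22^64≡20, 22^128≡28, 22^256≡9, 22^512≡19, 22^1024≡20.
1501 = 1 + 4 + 8 + 16 + 64 + 128 + 256 + 1024, so 22^1501 ≡ 22·20·28·9·20·28·9·20 ≡ 22 (mod 31).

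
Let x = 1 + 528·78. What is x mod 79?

26

528·78 = 41184.
Dividing 41184 by 79 gives quotient 521 and remainder 25.
(1 + 25) mod 79 = 26.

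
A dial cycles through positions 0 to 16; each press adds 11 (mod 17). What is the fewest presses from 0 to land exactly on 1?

14

17 = 1·11 + 6
11 = 1·6 + 5
6 = 1·5 + 1
5 = 5·1 + 0
Back-substituting gives 11·14 ≡ 1 (mod 17).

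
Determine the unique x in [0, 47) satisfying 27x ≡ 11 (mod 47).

27⁻¹ ≡ 7 (mod 47) because 27·7 = 189 = 4·47 + 1.
Multiplying both sides by 7: x ≡ 7·11 = 77 ≡ 30 (mod 47).
Check: 27·30 = 810 = 17·47 + 11.

30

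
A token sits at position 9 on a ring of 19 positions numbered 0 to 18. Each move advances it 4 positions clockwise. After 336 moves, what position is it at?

4

336·4 = 1344.
1344 − 70·19 = 14, so 1344 ≡ 14 (mod 19).
(9 + 14) mod 19 = 4.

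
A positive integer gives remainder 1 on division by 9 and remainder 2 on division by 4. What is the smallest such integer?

x ≡ 2 (mod 4) gives x ∈ {2, 6, 10}.
The first of these with x mod 9 = 1 is 10.

10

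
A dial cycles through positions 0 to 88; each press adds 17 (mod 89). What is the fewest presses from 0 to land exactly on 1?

21

89 = 5·17 + 4
17 = 4·4 + 1
4 = 4·1 + 0
Back-substituting gives 17·21 ≡ 1 (mod 89).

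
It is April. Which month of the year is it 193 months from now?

May

193 mod 12 = 1 (since 16·12 = 192).
April + 1 month → May.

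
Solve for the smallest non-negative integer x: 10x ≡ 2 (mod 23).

14

The inverse of 10 mod 23 is 7 (since 10·7 = 70 ≡ 1).
So x ≡ 7·2 = 14 ≡ 14 (mod 23).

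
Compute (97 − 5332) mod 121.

5332 mod 121 = 8 (since 44·121 = 5324).
(97 − 8) mod 121 = 89.

89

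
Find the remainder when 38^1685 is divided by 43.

By repeated squaring mod 43: 38^1≡38, 38^2≡25, 38^4≡23, 38^8≡13, 38^16≡40, 38^32≡9, 38^64≡38, 38^128≡25, 38^256≡23, 38^512≡13, 38^1024≡40.
1685 = 1 + 4 + 16 + 128 + 512 + 1024, so 38^1685 ≡ 38·23·40·25·13·40 ≡ 14 (mod 43).

14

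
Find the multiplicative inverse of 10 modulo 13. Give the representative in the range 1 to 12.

4

10·4 = 40 = 3·13 + 1, so 10⁻¹ ≡ 4 (mod 13).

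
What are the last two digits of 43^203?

Successive squares of 43 mod 100: 43^1≡43, 43^2≡49, 43^4≡1, 43^8≡1, 43^16≡1, 43^32≡1, 43^64≡1, 43^128≡1.
Since 203 = 1 + 2 + 8 + 64 + 128 in binary, 43^203 ≡ 43·49·1·1·1 ≡ 7 (mod 100).

07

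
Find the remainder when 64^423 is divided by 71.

12

Square-and-reduce mod 71: 64^1≡64, 64^2≡49, 64^4≡58, 64^8≡27, 64^16≡19, 64^32≡6, 64^64≡36, 64^128≡18, 64^256≡40.
423 = 1 + 2 + 4 + 32 + 128 + 256, so 64^423 ≡ 64·49·58·6·18·40 ≡ 12 (mod 71).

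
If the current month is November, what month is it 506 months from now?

506 − 42·12 = 2, so 506 ≡ 2 (mod 12).
November + 2 months → January.

January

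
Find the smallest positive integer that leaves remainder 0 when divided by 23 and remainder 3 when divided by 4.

23

Since 4·6 ≡ 1 (mod 23), take x = 3 + 4·((0−3)·6 mod 23) = 3 + 4·5 = 23.
Check: 23 mod 23 = 0, 23 mod 4 = 3.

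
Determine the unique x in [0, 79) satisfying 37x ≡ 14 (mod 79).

26

The inverse of 37 mod 79 is 47 (since 37·47 = 1739 ≡ 1).
Multiplying both sides by 47: x ≡ 47·14 = 658 ≡ 26 (mod 79).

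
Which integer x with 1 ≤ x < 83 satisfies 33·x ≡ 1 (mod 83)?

83 = 2·33 + 17
33 = 1·17 + 16
17 = 1·16 + 1
16 = 16·1 + 0
Back-substituting gives 33·78 ≡ 1 (mod 83).

78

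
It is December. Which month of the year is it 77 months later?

77 = 6·12 + 5, so 77 mod 12 = 5.
December + 5 months → May.

May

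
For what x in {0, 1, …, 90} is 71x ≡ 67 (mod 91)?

74

The inverse of 71 mod 91 is 50 (since 71·50 = 3550 ≡ 1).
Multiplying both sides by 50: x ≡ 50·67 = 3350 ≡ 74 (mod 91).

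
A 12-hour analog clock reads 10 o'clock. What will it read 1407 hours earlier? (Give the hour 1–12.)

1407 − 117·12 = 3, so 1407 ≡ 3 (mod 12).
10 − 3 → 7 on a 12-hour dial.

7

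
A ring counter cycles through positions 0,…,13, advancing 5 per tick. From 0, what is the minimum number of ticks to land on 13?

11

5⁻¹ ≡ 3 (mod 14) because 5·3 = 15 = 1·14 + 1.
So x ≡ 3·13 = 39 ≡ 11 (mod 14).
Check: 5·11 = 55 = 3·14 + 13.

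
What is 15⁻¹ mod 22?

22 = 1·15 + 7
15 = 2·7 + 1
7 = 7·1 + 0
Back-substituting gives 15·3 ≡ 1 (mod 22).

3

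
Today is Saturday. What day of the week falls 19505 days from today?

19505 − 2786·7 = 3, so 19505 ≡ 3 (mod 7).
Saturday + 3 days → Tuesday.

Tuesday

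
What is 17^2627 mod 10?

Last digits of 7^n: 7, 9, 3, 1 (period 4).
2627 leaves remainder 3 on division by 4, so 17^2627 ends in 3.

3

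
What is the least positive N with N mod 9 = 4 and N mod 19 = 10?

67

Since 19·1 ≡ 1 (mod 9), take x = 10 + 19·((4−10)·1 mod 9) = 10 + 19·3 = 67.
Check: 67 mod 9 = 4, 67 mod 19 = 10.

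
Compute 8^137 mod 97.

Square-and-reduce mod 97: 8^1≡8, 8^2≡64, 8^4≡22, 8^8≡96, 8^16≡1, 8^32≡1, 8^64≡1, 8^128≡1.
Since 137 = 1 + 8 + 128 in binary, 8^137 ≡ 8·96·1 ≡ 89 (mod 97).

89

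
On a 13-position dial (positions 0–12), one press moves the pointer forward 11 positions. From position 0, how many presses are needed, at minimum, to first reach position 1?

6

11·6 = 66 = 5·13 + 1, so 11⁻¹ ≡ 6 (mod 13).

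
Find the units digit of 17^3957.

7

The units digit of 17^n cycles with period 4: 7, 9, 3, 1, …
3957 leaves remainder 1 on division by 4, so 17^3957 ends in 7.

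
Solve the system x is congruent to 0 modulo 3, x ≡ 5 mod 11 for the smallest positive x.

27

x ≡ 0 (mod 3) gives x ∈ {0, 3, 6, 9, 12, 15, 18, 21, …}.
The first of these with x mod 11 = 5 is 27.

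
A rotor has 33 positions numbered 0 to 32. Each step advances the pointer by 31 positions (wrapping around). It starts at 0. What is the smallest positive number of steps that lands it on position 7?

The inverse of 31 mod 33 is 16 (since 31·16 = 496 ≡ 1).
Multiplying both sides by 16: x ≡ 16·7 = 112 ≡ 13 (mod 33).
Check: 31·13 = 403 = 12·33 + 7.

13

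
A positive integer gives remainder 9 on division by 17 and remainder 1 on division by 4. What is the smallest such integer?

9

x ≡ 1 (mod 4) gives x ∈ {1, 5, 9}.
The first of these with x mod 17 = 9 is 9.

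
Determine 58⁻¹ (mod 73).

34

73 = 1·58 + 15
58 = 3·15 + 13
15 = 1·13 + 2
13 = 6·2 + 1
2 = 2·1 + 0
Back-substituting gives 58·34 ≡ 1 (mod 73).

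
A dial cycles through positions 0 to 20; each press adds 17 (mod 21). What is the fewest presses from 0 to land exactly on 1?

5

21 = 1·17 + 4
17 = 4·4 + 1
4 = 4·1 + 0
Back-substituting gives 17·5 ≡ 1 (mod 21).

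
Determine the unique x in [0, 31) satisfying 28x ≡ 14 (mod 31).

16

The inverse of 28 mod 31 is 10 (since 28·10 = 280 ≡ 1).
Multiplying both sides by 10: x ≡ 10·14 = 140 ≡ 16 (mod 31).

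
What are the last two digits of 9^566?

Successive squares of 9 mod 100: 9^1≡9, 9^2≡81, 9^4≡61, 9^8≡21, 9^16≡41, 9^32≡81, 9^64≡61, 9^128≡21, 9^256≡41, 9^512≡81.
Since 566 = 2 + 4 + 16 + 32 + 512 in binary, 9^566 ≡ 81·61·41·81·81 ≡ 41 (mod 100).

41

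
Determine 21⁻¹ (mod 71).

21·44 = 924 = 13·71 + 1, so 21⁻¹ ≡ 44 (mod 71).

44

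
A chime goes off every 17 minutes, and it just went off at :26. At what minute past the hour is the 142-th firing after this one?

142·17 = 2414.
Dividing 2414 by 60 gives quotient 40 and remainder 14.
(26 + 14) mod 60 = 40.

40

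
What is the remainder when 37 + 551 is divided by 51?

Dividing 551 by 51 gives quotient 10 and remainder 41.
(37 + 41) mod 51 = 27.

27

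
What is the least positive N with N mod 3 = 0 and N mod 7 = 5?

12

x ≡ 0 (mod 3) gives x ∈ {0, 3, 6, 9, 12}.
The first of these with x mod 7 = 5 is 12.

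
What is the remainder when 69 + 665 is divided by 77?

41

665 = 8·77 + 49, so 665 mod 77 = 49.
(69 + 49) mod 77 = 41.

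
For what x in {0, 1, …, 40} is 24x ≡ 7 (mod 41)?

The inverse of 24 mod 41 is 12 (since 24·12 = 288 ≡ 1).
So x ≡ 12·7 = 84 ≡ 2 (mod 41).

2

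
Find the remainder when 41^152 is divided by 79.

Square-and-reduce mod 79: 41^1≡41, 41^2≡22, 41^4≡10, 41^8≡21, 41^16≡46, 41^32≡62, 41^64≡52, 41^128≡18.
152 = 8 + 16 + 128, so 41^152 ≡ 21·46·18 ≡ 8 (mod 79).

8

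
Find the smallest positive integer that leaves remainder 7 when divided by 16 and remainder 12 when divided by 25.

Since 25·9 ≡ 1 (mod 16), take x = 12 + 25·((7−12)·9 mod 16) = 12 + 25·3 = 87.
Check: 87 mod 16 = 7, 87 mod 25 = 12.

87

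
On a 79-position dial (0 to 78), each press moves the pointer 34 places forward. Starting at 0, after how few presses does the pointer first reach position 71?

23

34⁻¹ ≡ 7 (mod 79) because 34·7 = 238 = 3·79 + 1.
Multiplying both sides by 7: x ≡ 7·71 = 497 ≡ 23 (mod 79).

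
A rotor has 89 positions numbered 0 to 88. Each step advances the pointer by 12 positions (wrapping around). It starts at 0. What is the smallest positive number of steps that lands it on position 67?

12⁻¹ ≡ 52 (mod 89) because 12·52 = 624 = 7·89 + 1.
Multiplying both sides by 52: x ≡ 52·67 = 3484 ≡ 13 (mod 89).
Check: 12·13 = 156 = 1·89 + 67.

13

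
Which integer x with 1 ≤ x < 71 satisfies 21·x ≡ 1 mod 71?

71 = 3·21 + 8
21 = 2·8 + 5
8 = 1·5 + 3
5 = 1·3 + 2
3 = 1·2 + 1
2 = 2·1 + 0
Back-substituting gives 21·44 ≡ 1 (mod 71).

44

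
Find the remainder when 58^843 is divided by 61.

Successive squares of 58 mod 61: 58^1≡58, 58^2≡9, 58^4≡20, 58^8≡34, 58^16≡58, 58^32≡9, 58^64≡20, 58^128≡34, 58^256≡58, 58^512≡9.
843 = 1 + 2 + 8 + 64 + 256 + 512, so 58^843 ≡ 58·9·34·20·58·9 ≡ 34 (mod 61).

34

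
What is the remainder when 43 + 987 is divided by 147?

1

Dividing 987 by 147 gives quotient 6 and remainder 105.
(43 + 105) mod 147 = 1.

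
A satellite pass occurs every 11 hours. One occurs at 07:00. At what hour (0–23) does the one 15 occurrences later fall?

4

15·11 = 165.
165 − 6·24 = 21, so 165 ≡ 21 (mod 24).
(7 + 21) mod 24 = 4.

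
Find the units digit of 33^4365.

Last digits of 3^n: 3, 9, 7, 1 (period 4).
4365 leaves remainder 1 on division by 4, so 33^4365 ends in 3.

3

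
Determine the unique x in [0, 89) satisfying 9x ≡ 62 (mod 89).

86

The inverse of 9 mod 89 is 10 (since 9·10 = 90 ≡ 1).
Multiplying both sides by 10: x ≡ 10·62 = 620 ≡ 86 (mod 89).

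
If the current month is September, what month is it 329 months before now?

329 mod 12 = 5 (since 27·12 = 324).
September − 5 months → April.

April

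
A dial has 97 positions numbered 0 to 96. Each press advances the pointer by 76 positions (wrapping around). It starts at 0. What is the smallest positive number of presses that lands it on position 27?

68

The inverse of 76 mod 97 is 60 (since 76·60 = 4560 ≡ 1).
So x ≡ 60·27 = 1620 ≡ 68 (mod 97).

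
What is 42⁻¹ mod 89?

42·53 = 2226 = 25·89 + 1, so 42⁻¹ ≡ 53 (mod 89).

53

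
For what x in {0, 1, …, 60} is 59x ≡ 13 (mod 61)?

24

59⁻¹ ≡ 30 (mod 61) because 59·30 = 1770 = 29·61 + 1.
Multiplying both sides by 30: x ≡ 30·13 = 390 ≡ 24 (mod 61).
Check: 59·24 = 1416 = 23·61 + 13.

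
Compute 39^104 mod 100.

Square-and-reduce mod 100: 39^1≡39, 39^2≡21, 39^4≡41, 39^8≡81, 39^16≡61, 39^32≡21, 39^64≡41.
Since 104 = 8 + 32 + 64 in binary, 39^104 ≡ 81·21·41 ≡ 41 (mod 100).

41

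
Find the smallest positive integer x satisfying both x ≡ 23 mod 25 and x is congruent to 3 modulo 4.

x ≡ 3 (mod 4) gives x ∈ {3, 7, 11, 15, 19, 23}.
The first of these with x mod 25 = 23 is 23.

23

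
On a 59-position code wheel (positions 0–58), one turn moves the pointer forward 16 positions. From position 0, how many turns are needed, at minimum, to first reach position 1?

59 = 3·16 + 11
16 = 1·11 + 5
11 = 2·5 + 1
5 = 5·1 + 0
Back-substituting gives 16·48 ≡ 1 (mod 59).

48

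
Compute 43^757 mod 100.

Square-and-reduce mod 100: 43^1≡43, 43^2≡49, 43^4≡1, 43^8≡1, 43^16≡1, 43^32≡1, 43^64≡1, 43^128≡1, 43^256≡1, 43^512≡1.
757 = 1 + 4 + 16 + 32 + 64 + 128 + 512, so 43^757 ≡ 43·1·1·1·1·1·1 ≡ 43 (mod 100).

43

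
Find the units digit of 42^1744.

6

The units digit of 42^n cycles with period 4: 2, 4, 8, 6, …
1744 leaves remainder 0 on division by 4, so 42^1744 ends in 6.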